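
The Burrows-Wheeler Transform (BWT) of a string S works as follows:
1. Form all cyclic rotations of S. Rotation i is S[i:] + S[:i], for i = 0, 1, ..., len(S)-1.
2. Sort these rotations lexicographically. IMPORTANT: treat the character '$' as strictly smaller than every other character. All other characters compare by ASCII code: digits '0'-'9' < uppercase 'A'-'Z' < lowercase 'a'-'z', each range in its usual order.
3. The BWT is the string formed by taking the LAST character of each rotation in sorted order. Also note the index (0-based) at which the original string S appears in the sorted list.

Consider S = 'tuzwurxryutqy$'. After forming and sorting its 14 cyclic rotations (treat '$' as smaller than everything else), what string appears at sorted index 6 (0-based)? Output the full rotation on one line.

Answer: urxryutqy$tuzw

Derivation:
All 14 rotations (rotation i = S[i:]+S[:i]):
  rot[0] = tuzwurxryutqy$
  rot[1] = uzwurxryutqy$t
  rot[2] = zwurxryutqy$tu
  rot[3] = wurxryutqy$tuz
  rot[4] = urxryutqy$tuzw
  rot[5] = rxryutqy$tuzwu
  rot[6] = xryutqy$tuzwur
  rot[7] = ryutqy$tuzwurx
  rot[8] = yutqy$tuzwurxr
  rot[9] = utqy$tuzwurxry
  rot[10] = tqy$tuzwurxryu
  rot[11] = qy$tuzwurxryut
  rot[12] = y$tuzwurxryutq
  rot[13] = $tuzwurxryutqy
Sorted (with $ < everything):
  sorted[0] = $tuzwurxryutqy
  sorted[1] = qy$tuzwurxryut
  sorted[2] = rxryutqy$tuzwu
  sorted[3] = ryutqy$tuzwurx
  sorted[4] = tqy$tuzwurxryu
  sorted[5] = tuzwurxryutqy$
  sorted[6] = urxryutqy$tuzw
  sorted[7] = utqy$tuzwurxry
  sorted[8] = uzwurxryutqy$t
  sorted[9] = wurxryutqy$tuz
  sorted[10] = xryutqy$tuzwur
  sorted[11] = y$tuzwurxryutq
  sorted[12] = yutqy$tuzwurxr
  sorted[13] = zwurxryutqy$tu
sorted[6] = urxryutqy$tuzw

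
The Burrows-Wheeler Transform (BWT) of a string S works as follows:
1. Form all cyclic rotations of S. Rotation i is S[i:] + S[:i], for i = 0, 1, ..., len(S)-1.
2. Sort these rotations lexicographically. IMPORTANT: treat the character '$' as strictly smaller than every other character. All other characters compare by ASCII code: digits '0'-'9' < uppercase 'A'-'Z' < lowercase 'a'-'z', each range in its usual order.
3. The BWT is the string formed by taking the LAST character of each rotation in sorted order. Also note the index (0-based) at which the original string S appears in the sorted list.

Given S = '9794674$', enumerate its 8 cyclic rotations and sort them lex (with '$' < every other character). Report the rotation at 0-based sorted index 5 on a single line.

Answer: 794674$9

Derivation:
All 8 rotations (rotation i = S[i:]+S[:i]):
  rot[0] = 9794674$
  rot[1] = 794674$9
  rot[2] = 94674$97
  rot[3] = 4674$979
  rot[4] = 674$9794
  rot[5] = 74$97946
  rot[6] = 4$979467
  rot[7] = $9794674
Sorted (with $ < everything):
  sorted[0] = $9794674
  sorted[1] = 4$979467
  sorted[2] = 4674$979
  sorted[3] = 674$9794
  sorted[4] = 74$97946
  sorted[5] = 794674$9
  sorted[6] = 94674$97
  sorted[7] = 9794674$
sorted[5] = 794674$9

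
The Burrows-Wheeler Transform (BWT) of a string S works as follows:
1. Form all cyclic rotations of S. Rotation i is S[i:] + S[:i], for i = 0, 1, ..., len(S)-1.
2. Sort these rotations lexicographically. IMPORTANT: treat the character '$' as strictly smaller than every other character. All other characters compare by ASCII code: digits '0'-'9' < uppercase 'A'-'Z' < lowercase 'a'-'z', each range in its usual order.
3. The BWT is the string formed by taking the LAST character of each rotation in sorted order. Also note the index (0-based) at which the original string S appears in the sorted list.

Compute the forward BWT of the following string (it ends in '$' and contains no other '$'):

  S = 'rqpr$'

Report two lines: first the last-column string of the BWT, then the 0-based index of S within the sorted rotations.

Answer: rqrp$
4

Derivation:
All 5 rotations (rotation i = S[i:]+S[:i]):
  rot[0] = rqpr$
  rot[1] = qpr$r
  rot[2] = pr$rq
  rot[3] = r$rqp
  rot[4] = $rqpr
Sorted (with $ < everything):
  sorted[0] = $rqpr  (last char: 'r')
  sorted[1] = pr$rq  (last char: 'q')
  sorted[2] = qpr$r  (last char: 'r')
  sorted[3] = r$rqp  (last char: 'p')
  sorted[4] = rqpr$  (last char: '$')
Last column: rqrp$
Original string S is at sorted index 4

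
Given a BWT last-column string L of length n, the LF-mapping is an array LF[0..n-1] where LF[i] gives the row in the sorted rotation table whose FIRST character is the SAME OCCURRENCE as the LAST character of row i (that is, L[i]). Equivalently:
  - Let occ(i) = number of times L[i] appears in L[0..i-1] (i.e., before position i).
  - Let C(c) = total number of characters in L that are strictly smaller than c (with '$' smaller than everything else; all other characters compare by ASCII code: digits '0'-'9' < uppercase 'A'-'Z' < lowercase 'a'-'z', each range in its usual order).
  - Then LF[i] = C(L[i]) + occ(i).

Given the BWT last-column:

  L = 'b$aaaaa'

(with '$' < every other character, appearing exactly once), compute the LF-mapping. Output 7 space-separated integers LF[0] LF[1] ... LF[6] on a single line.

Answer: 6 0 1 2 3 4 5

Derivation:
Char counts: '$':1, 'a':5, 'b':1
C (first-col start): C('$')=0, C('a')=1, C('b')=6
L[0]='b': occ=0, LF[0]=C('b')+0=6+0=6
L[1]='$': occ=0, LF[1]=C('$')+0=0+0=0
L[2]='a': occ=0, LF[2]=C('a')+0=1+0=1
L[3]='a': occ=1, LF[3]=C('a')+1=1+1=2
L[4]='a': occ=2, LF[4]=C('a')+2=1+2=3
L[5]='a': occ=3, LF[5]=C('a')+3=1+3=4
L[6]='a': occ=4, LF[6]=C('a')+4=1+4=5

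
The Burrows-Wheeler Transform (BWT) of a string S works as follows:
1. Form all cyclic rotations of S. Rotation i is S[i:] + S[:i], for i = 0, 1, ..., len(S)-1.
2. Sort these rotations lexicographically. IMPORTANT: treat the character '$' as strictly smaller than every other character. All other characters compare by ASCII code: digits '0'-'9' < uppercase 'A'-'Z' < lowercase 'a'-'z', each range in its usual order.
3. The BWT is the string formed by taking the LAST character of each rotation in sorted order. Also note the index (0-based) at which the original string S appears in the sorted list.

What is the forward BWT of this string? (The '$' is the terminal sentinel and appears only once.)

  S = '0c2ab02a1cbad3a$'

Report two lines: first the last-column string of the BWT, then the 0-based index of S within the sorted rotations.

All 16 rotations (rotation i = S[i:]+S[:i]):
  rot[0] = 0c2ab02a1cbad3a$
  rot[1] = c2ab02a1cbad3a$0
  rot[2] = 2ab02a1cbad3a$0c
  rot[3] = ab02a1cbad3a$0c2
  rot[4] = b02a1cbad3a$0c2a
  rot[5] = 02a1cbad3a$0c2ab
  rot[6] = 2a1cbad3a$0c2ab0
  rot[7] = a1cbad3a$0c2ab02
  rot[8] = 1cbad3a$0c2ab02a
  rot[9] = cbad3a$0c2ab02a1
  rot[10] = bad3a$0c2ab02a1c
  rot[11] = ad3a$0c2ab02a1cb
  rot[12] = d3a$0c2ab02a1cba
  rot[13] = 3a$0c2ab02a1cbad
  rot[14] = a$0c2ab02a1cbad3
  rot[15] = $0c2ab02a1cbad3a
Sorted (with $ < everything):
  sorted[0] = $0c2ab02a1cbad3a  (last char: 'a')
  sorted[1] = 02a1cbad3a$0c2ab  (last char: 'b')
  sorted[2] = 0c2ab02a1cbad3a$  (last char: '$')
  sorted[3] = 1cbad3a$0c2ab02a  (last char: 'a')
  sorted[4] = 2a1cbad3a$0c2ab0  (last char: '0')
  sorted[5] = 2ab02a1cbad3a$0c  (last char: 'c')
  sorted[6] = 3a$0c2ab02a1cbad  (last char: 'd')
  sorted[7] = a$0c2ab02a1cbad3  (last char: '3')
  sorted[8] = a1cbad3a$0c2ab02  (last char: '2')
  sorted[9] = ab02a1cbad3a$0c2  (last char: '2')
  sorted[10] = ad3a$0c2ab02a1cb  (last char: 'b')
  sorted[11] = b02a1cbad3a$0c2a  (last char: 'a')
  sorted[12] = bad3a$0c2ab02a1c  (last char: 'c')
  sorted[13] = c2ab02a1cbad3a$0  (last char: '0')
  sorted[14] = cbad3a$0c2ab02a1  (last char: '1')
  sorted[15] = d3a$0c2ab02a1cba  (last char: 'a')
Last column: ab$a0cd322bac01a
Original string S is at sorted index 2

Answer: ab$a0cd322bac01a
2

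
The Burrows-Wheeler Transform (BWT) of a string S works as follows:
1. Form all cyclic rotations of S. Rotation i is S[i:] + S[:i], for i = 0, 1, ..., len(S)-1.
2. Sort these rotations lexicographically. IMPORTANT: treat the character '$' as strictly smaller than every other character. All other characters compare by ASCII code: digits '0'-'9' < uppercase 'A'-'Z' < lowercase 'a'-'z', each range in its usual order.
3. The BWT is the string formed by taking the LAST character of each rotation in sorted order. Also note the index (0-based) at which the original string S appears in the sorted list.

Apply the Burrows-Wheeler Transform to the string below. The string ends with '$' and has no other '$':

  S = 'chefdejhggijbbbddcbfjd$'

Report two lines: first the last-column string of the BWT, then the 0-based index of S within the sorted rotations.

All 23 rotations (rotation i = S[i:]+S[:i]):
  rot[0] = chefdejhggijbbbddcbfjd$
  rot[1] = hefdejhggijbbbddcbfjd$c
  rot[2] = efdejhggijbbbddcbfjd$ch
  rot[3] = fdejhggijbbbddcbfjd$che
  rot[4] = dejhggijbbbddcbfjd$chef
  rot[5] = ejhggijbbbddcbfjd$chefd
  rot[6] = jhggijbbbddcbfjd$chefde
  rot[7] = hggijbbbddcbfjd$chefdej
  rot[8] = ggijbbbddcbfjd$chefdejh
  rot[9] = gijbbbddcbfjd$chefdejhg
  rot[10] = ijbbbddcbfjd$chefdejhgg
  rot[11] = jbbbddcbfjd$chefdejhggi
  rot[12] = bbbddcbfjd$chefdejhggij
  rot[13] = bbddcbfjd$chefdejhggijb
  rot[14] = bddcbfjd$chefdejhggijbb
  rot[15] = ddcbfjd$chefdejhggijbbb
  rot[16] = dcbfjd$chefdejhggijbbbd
  rot[17] = cbfjd$chefdejhggijbbbdd
  rot[18] = bfjd$chefdejhggijbbbddc
  rot[19] = fjd$chefdejhggijbbbddcb
  rot[20] = jd$chefdejhggijbbbddcbf
  rot[21] = d$chefdejhggijbbbddcbfj
  rot[22] = $chefdejhggijbbbddcbfjd
Sorted (with $ < everything):
  sorted[0] = $chefdejhggijbbbddcbfjd  (last char: 'd')
  sorted[1] = bbbddcbfjd$chefdejhggij  (last char: 'j')
  sorted[2] = bbddcbfjd$chefdejhggijb  (last char: 'b')
  sorted[3] = bddcbfjd$chefdejhggijbb  (last char: 'b')
  sorted[4] = bfjd$chefdejhggijbbbddc  (last char: 'c')
  sorted[5] = cbfjd$chefdejhggijbbbdd  (last char: 'd')
  sorted[6] = chefdejhggijbbbddcbfjd$  (last char: '$')
  sorted[7] = d$chefdejhggijbbbddcbfj  (last char: 'j')
  sorted[8] = dcbfjd$chefdejhggijbbbd  (last char: 'd')
  sorted[9] = ddcbfjd$chefdejhggijbbb  (last char: 'b')
  sorted[10] = dejhggijbbbddcbfjd$chef  (last char: 'f')
  sorted[11] = efdejhggijbbbddcbfjd$ch  (last char: 'h')
  sorted[12] = ejhggijbbbddcbfjd$chefd  (last char: 'd')
  sorted[13] = fdejhggijbbbddcbfjd$che  (last char: 'e')
  sorted[14] = fjd$chefdejhggijbbbddcb  (last char: 'b')
  sorted[15] = ggijbbbddcbfjd$chefdejh  (last char: 'h')
  sorted[16] = gijbbbddcbfjd$chefdejhg  (last char: 'g')
  sorted[17] = hefdejhggijbbbddcbfjd$c  (last char: 'c')
  sorted[18] = hggijbbbddcbfjd$chefdej  (last char: 'j')
  sorted[19] = ijbbbddcbfjd$chefdejhgg  (last char: 'g')
  sorted[20] = jbbbddcbfjd$chefdejhggi  (last char: 'i')
  sorted[21] = jd$chefdejhggijbbbddcbf  (last char: 'f')
  sorted[22] = jhggijbbbddcbfjd$chefde  (last char: 'e')
Last column: djbbcd$jdbfhdebhgcjgife
Original string S is at sorted index 6

Answer: djbbcd$jdbfhdebhgcjgife
6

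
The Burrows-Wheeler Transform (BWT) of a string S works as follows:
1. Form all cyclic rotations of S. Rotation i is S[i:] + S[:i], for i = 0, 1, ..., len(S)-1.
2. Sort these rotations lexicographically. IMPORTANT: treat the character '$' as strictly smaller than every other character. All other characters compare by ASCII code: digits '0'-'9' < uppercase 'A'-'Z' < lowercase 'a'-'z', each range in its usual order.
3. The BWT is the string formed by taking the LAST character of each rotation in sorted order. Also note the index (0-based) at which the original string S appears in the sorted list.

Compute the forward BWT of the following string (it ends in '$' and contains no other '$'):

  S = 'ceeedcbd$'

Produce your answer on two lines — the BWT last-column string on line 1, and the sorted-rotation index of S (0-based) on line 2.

All 9 rotations (rotation i = S[i:]+S[:i]):
  rot[0] = ceeedcbd$
  rot[1] = eeedcbd$c
  rot[2] = eedcbd$ce
  rot[3] = edcbd$cee
  rot[4] = dcbd$ceee
  rot[5] = cbd$ceeed
  rot[6] = bd$ceeedc
  rot[7] = d$ceeedcb
  rot[8] = $ceeedcbd
Sorted (with $ < everything):
  sorted[0] = $ceeedcbd  (last char: 'd')
  sorted[1] = bd$ceeedc  (last char: 'c')
  sorted[2] = cbd$ceeed  (last char: 'd')
  sorted[3] = ceeedcbd$  (last char: '$')
  sorted[4] = d$ceeedcb  (last char: 'b')
  sorted[5] = dcbd$ceee  (last char: 'e')
  sorted[6] = edcbd$cee  (last char: 'e')
  sorted[7] = eedcbd$ce  (last char: 'e')
  sorted[8] = eeedcbd$c  (last char: 'c')
Last column: dcd$beeec
Original string S is at sorted index 3

Answer: dcd$beeec
3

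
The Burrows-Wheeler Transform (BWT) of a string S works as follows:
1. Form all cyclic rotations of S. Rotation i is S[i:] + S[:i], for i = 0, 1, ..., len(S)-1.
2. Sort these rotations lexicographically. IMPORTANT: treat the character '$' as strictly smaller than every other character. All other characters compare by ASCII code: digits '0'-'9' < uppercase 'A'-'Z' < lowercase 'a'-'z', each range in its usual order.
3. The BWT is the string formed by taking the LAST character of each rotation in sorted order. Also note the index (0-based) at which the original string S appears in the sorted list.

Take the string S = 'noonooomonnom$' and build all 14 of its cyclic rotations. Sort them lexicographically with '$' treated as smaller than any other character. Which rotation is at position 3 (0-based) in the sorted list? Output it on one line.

All 14 rotations (rotation i = S[i:]+S[:i]):
  rot[0] = noonooomonnom$
  rot[1] = oonooomonnom$n
  rot[2] = onooomonnom$no
  rot[3] = nooomonnom$noo
  rot[4] = ooomonnom$noon
  rot[5] = oomonnom$noono
  rot[6] = omonnom$noonoo
  rot[7] = monnom$noonooo
  rot[8] = onnom$noonooom
  rot[9] = nnom$noonooomo
  rot[10] = nom$noonooomon
  rot[11] = om$noonooomonn
  rot[12] = m$noonooomonno
  rot[13] = $noonooomonnom
Sorted (with $ < everything):
  sorted[0] = $noonooomonnom
  sorted[1] = m$noonooomonno
  sorted[2] = monnom$noonooo
  sorted[3] = nnom$noonooomo
  sorted[4] = nom$noonooomon
  sorted[5] = noonooomonnom$
  sorted[6] = nooomonnom$noo
  sorted[7] = om$noonooomonn
  sorted[8] = omonnom$noonoo
  sorted[9] = onnom$noonooom
  sorted[10] = onooomonnom$no
  sorted[11] = oomonnom$noono
  sorted[12] = oonooomonnom$n
  sorted[13] = ooomonnom$noon
sorted[3] = nnom$noonooomo

Answer: nnom$noonooomo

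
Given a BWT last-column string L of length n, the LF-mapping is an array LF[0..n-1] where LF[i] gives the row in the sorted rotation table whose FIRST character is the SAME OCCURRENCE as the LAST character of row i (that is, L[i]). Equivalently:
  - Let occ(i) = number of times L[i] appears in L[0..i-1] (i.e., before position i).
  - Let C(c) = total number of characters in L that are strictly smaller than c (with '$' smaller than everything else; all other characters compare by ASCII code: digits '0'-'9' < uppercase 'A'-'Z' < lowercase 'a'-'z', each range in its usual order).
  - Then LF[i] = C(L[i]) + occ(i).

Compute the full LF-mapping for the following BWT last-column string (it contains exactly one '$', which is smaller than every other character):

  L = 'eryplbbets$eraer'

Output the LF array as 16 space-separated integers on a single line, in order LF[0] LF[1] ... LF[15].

Answer: 4 10 15 9 8 2 3 5 14 13 0 6 11 1 7 12

Derivation:
Char counts: '$':1, 'a':1, 'b':2, 'e':4, 'l':1, 'p':1, 'r':3, 's':1, 't':1, 'y':1
C (first-col start): C('$')=0, C('a')=1, C('b')=2, C('e')=4, C('l')=8, C('p')=9, C('r')=10, C('s')=13, C('t')=14, C('y')=15
L[0]='e': occ=0, LF[0]=C('e')+0=4+0=4
L[1]='r': occ=0, LF[1]=C('r')+0=10+0=10
L[2]='y': occ=0, LF[2]=C('y')+0=15+0=15
L[3]='p': occ=0, LF[3]=C('p')+0=9+0=9
L[4]='l': occ=0, LF[4]=C('l')+0=8+0=8
L[5]='b': occ=0, LF[5]=C('b')+0=2+0=2
L[6]='b': occ=1, LF[6]=C('b')+1=2+1=3
L[7]='e': occ=1, LF[7]=C('e')+1=4+1=5
L[8]='t': occ=0, LF[8]=C('t')+0=14+0=14
L[9]='s': occ=0, LF[9]=C('s')+0=13+0=13
L[10]='$': occ=0, LF[10]=C('$')+0=0+0=0
L[11]='e': occ=2, LF[11]=C('e')+2=4+2=6
L[12]='r': occ=1, LF[12]=C('r')+1=10+1=11
L[13]='a': occ=0, LF[13]=C('a')+0=1+0=1
L[14]='e': occ=3, LF[14]=C('e')+3=4+3=7
L[15]='r': occ=2, LF[15]=C('r')+2=10+2=12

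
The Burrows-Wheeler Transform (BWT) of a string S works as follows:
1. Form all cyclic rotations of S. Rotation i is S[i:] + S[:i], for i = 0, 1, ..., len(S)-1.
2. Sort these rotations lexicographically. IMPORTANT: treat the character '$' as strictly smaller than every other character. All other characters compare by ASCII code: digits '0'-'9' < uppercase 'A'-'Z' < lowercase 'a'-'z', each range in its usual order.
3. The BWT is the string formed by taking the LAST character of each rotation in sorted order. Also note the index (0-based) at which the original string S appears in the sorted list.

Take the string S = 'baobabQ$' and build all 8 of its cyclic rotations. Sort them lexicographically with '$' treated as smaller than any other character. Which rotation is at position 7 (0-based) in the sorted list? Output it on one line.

All 8 rotations (rotation i = S[i:]+S[:i]):
  rot[0] = baobabQ$
  rot[1] = aobabQ$b
  rot[2] = obabQ$ba
  rot[3] = babQ$bao
  rot[4] = abQ$baob
  rot[5] = bQ$baoba
  rot[6] = Q$baobab
  rot[7] = $baobabQ
Sorted (with $ < everything):
  sorted[0] = $baobabQ
  sorted[1] = Q$baobab
  sorted[2] = abQ$baob
  sorted[3] = aobabQ$b
  sorted[4] = bQ$baoba
  sorted[5] = babQ$bao
  sorted[6] = baobabQ$
  sorted[7] = obabQ$ba
sorted[7] = obabQ$ba

Answer: obabQ$ba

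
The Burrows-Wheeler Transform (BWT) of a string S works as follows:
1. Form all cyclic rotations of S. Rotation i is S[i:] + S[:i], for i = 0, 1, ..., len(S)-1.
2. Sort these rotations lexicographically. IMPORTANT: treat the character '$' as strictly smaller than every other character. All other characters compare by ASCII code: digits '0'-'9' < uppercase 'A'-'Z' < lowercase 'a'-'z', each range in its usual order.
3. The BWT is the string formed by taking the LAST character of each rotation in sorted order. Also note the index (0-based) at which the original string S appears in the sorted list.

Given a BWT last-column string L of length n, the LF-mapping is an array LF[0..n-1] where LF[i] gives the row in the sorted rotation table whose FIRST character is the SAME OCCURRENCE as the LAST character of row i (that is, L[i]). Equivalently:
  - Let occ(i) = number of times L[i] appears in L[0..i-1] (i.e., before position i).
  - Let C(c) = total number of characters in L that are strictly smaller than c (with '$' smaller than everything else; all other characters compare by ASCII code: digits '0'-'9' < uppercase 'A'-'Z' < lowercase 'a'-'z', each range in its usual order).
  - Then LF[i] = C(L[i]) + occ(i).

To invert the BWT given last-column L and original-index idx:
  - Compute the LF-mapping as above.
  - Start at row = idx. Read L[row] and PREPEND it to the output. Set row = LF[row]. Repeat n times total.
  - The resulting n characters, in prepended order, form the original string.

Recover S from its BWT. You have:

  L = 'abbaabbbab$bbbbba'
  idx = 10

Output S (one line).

LF mapping: 1 6 7 2 3 8 9 10 4 11 0 12 13 14 15 16 5
Walk LF starting at row 10, prepending L[row]:
  step 1: row=10, L[10]='$', prepend. Next row=LF[10]=0
  step 2: row=0, L[0]='a', prepend. Next row=LF[0]=1
  step 3: row=1, L[1]='b', prepend. Next row=LF[1]=6
  step 4: row=6, L[6]='b', prepend. Next row=LF[6]=9
  step 5: row=9, L[9]='b', prepend. Next row=LF[9]=11
  step 6: row=11, L[11]='b', prepend. Next row=LF[11]=12
  step 7: row=12, L[12]='b', prepend. Next row=LF[12]=13
  step 8: row=13, L[13]='b', prepend. Next row=LF[13]=14
  step 9: row=14, L[14]='b', prepend. Next row=LF[14]=15
  step 10: row=15, L[15]='b', prepend. Next row=LF[15]=16
  step 11: row=16, L[16]='a', prepend. Next row=LF[16]=5
  step 12: row=5, L[5]='b', prepend. Next row=LF[5]=8
  step 13: row=8, L[8]='a', prepend. Next row=LF[8]=4
  step 14: row=4, L[4]='a', prepend. Next row=LF[4]=3
  step 15: row=3, L[3]='a', prepend. Next row=LF[3]=2
  step 16: row=2, L[2]='b', prepend. Next row=LF[2]=7
  step 17: row=7, L[7]='b', prepend. Next row=LF[7]=10
Reversed output: bbaaababbbbbbbba$

Answer: bbaaababbbbbbbba$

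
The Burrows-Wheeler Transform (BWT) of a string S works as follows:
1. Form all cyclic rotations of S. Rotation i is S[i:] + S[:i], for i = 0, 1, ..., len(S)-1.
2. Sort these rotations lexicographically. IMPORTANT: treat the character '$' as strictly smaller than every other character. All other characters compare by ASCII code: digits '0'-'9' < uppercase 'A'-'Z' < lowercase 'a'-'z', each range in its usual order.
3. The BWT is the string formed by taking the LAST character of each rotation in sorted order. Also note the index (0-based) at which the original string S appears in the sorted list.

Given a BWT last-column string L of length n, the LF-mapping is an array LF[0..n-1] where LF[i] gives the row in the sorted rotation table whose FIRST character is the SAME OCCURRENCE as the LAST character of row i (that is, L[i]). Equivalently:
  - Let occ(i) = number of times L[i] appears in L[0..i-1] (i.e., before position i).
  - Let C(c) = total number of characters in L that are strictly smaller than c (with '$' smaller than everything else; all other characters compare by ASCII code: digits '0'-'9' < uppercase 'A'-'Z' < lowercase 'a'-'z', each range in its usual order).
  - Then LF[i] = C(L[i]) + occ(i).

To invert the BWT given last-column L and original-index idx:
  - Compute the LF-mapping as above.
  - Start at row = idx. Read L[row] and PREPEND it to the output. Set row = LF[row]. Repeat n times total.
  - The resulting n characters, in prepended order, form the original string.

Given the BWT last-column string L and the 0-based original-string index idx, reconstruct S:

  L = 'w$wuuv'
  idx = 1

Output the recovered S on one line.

Answer: uvwuw$

Derivation:
LF mapping: 4 0 5 1 2 3
Walk LF starting at row 1, prepending L[row]:
  step 1: row=1, L[1]='$', prepend. Next row=LF[1]=0
  step 2: row=0, L[0]='w', prepend. Next row=LF[0]=4
  step 3: row=4, L[4]='u', prepend. Next row=LF[4]=2
  step 4: row=2, L[2]='w', prepend. Next row=LF[2]=5
  step 5: row=5, L[5]='v', prepend. Next row=LF[5]=3
  step 6: row=3, L[3]='u', prepend. Next row=LF[3]=1
Reversed output: uvwuw$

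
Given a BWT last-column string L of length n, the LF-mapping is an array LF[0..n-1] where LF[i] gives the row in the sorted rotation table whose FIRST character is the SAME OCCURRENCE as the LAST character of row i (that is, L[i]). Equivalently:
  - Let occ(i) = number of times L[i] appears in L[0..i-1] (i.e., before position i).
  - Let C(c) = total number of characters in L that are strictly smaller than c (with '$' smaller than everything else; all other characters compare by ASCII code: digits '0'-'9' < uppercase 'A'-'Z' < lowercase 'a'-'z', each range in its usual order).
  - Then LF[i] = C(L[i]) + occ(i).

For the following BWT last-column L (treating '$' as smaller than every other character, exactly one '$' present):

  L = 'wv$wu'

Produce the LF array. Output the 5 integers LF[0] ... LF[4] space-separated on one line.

Answer: 3 2 0 4 1

Derivation:
Char counts: '$':1, 'u':1, 'v':1, 'w':2
C (first-col start): C('$')=0, C('u')=1, C('v')=2, C('w')=3
L[0]='w': occ=0, LF[0]=C('w')+0=3+0=3
L[1]='v': occ=0, LF[1]=C('v')+0=2+0=2
L[2]='$': occ=0, LF[2]=C('$')+0=0+0=0
L[3]='w': occ=1, LF[3]=C('w')+1=3+1=4
L[4]='u': occ=0, LF[4]=C('u')+0=1+0=1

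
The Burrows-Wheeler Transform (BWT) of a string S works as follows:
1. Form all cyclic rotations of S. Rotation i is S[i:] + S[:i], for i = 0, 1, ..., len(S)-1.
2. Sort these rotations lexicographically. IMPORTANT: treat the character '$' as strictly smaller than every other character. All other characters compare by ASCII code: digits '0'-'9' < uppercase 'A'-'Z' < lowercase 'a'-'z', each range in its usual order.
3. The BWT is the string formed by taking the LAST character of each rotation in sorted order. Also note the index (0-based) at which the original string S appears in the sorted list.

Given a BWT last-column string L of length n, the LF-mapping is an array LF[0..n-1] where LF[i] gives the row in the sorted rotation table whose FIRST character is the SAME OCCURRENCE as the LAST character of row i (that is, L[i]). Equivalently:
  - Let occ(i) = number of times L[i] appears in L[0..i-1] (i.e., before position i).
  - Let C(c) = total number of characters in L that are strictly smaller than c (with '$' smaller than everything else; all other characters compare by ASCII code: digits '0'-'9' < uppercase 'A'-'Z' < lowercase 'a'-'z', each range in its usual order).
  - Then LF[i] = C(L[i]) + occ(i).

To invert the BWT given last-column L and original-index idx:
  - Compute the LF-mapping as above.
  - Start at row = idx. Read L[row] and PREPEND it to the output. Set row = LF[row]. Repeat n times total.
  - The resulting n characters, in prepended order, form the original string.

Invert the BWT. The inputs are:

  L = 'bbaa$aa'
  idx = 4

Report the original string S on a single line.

LF mapping: 5 6 1 2 0 3 4
Walk LF starting at row 4, prepending L[row]:
  step 1: row=4, L[4]='$', prepend. Next row=LF[4]=0
  step 2: row=0, L[0]='b', prepend. Next row=LF[0]=5
  step 3: row=5, L[5]='a', prepend. Next row=LF[5]=3
  step 4: row=3, L[3]='a', prepend. Next row=LF[3]=2
  step 5: row=2, L[2]='a', prepend. Next row=LF[2]=1
  step 6: row=1, L[1]='b', prepend. Next row=LF[1]=6
  step 7: row=6, L[6]='a', prepend. Next row=LF[6]=4
Reversed output: abaaab$

Answer: abaaab$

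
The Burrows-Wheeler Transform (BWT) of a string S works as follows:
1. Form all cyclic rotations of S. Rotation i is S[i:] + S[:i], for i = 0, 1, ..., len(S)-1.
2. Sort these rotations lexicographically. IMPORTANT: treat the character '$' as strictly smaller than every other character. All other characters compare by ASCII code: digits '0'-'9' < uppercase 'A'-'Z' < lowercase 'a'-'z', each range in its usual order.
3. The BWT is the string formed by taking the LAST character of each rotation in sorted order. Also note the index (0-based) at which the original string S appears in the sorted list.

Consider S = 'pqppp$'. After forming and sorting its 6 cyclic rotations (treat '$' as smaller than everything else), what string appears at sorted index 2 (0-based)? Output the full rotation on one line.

All 6 rotations (rotation i = S[i:]+S[:i]):
  rot[0] = pqppp$
  rot[1] = qppp$p
  rot[2] = ppp$pq
  rot[3] = pp$pqp
  rot[4] = p$pqpp
  rot[5] = $pqppp
Sorted (with $ < everything):
  sorted[0] = $pqppp
  sorted[1] = p$pqpp
  sorted[2] = pp$pqp
  sorted[3] = ppp$pq
  sorted[4] = pqppp$
  sorted[5] = qppp$p
sorted[2] = pp$pqp

Answer: pp$pqp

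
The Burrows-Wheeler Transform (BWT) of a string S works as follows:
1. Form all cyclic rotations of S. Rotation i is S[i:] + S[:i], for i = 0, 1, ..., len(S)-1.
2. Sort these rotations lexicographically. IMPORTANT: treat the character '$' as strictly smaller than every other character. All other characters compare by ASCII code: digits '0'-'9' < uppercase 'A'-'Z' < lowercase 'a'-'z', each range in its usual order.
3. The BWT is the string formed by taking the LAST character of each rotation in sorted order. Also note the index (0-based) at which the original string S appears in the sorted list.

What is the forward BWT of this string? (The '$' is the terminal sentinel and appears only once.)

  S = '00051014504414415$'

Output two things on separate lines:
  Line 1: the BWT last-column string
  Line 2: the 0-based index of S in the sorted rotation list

All 18 rotations (rotation i = S[i:]+S[:i]):
  rot[0] = 00051014504414415$
  rot[1] = 0051014504414415$0
  rot[2] = 051014504414415$00
  rot[3] = 51014504414415$000
  rot[4] = 1014504414415$0005
  rot[5] = 014504414415$00051
  rot[6] = 14504414415$000510
  rot[7] = 4504414415$0005101
  rot[8] = 504414415$00051014
  rot[9] = 04414415$000510145
  rot[10] = 4414415$0005101450
  rot[11] = 414415$00051014504
  rot[12] = 14415$000510145044
  rot[13] = 4415$0005101450441
  rot[14] = 415$00051014504414
  rot[15] = 15$000510145044144
  rot[16] = 5$0005101450441441
  rot[17] = $00051014504414415
Sorted (with $ < everything):
  sorted[0] = $00051014504414415  (last char: '5')
  sorted[1] = 00051014504414415$  (last char: '$')
  sorted[2] = 0051014504414415$0  (last char: '0')
  sorted[3] = 014504414415$00051  (last char: '1')
  sorted[4] = 04414415$000510145  (last char: '5')
  sorted[5] = 051014504414415$00  (last char: '0')
  sorted[6] = 1014504414415$0005  (last char: '5')
  sorted[7] = 14415$000510145044  (last char: '4')
  sorted[8] = 14504414415$000510  (last char: '0')
  sorted[9] = 15$000510145044144  (last char: '4')
  sorted[10] = 414415$00051014504  (last char: '4')
  sorted[11] = 415$00051014504414  (last char: '4')
  sorted[12] = 4414415$0005101450  (last char: '0')
  sorted[13] = 4415$0005101450441  (last char: '1')
  sorted[14] = 4504414415$0005101  (last char: '1')
  sorted[15] = 5$0005101450441441  (last char: '1')
  sorted[16] = 504414415$00051014  (last char: '4')
  sorted[17] = 51014504414415$000  (last char: '0')
Last column: 5$0150540444011140
Original string S is at sorted index 1

Answer: 5$0150540444011140
1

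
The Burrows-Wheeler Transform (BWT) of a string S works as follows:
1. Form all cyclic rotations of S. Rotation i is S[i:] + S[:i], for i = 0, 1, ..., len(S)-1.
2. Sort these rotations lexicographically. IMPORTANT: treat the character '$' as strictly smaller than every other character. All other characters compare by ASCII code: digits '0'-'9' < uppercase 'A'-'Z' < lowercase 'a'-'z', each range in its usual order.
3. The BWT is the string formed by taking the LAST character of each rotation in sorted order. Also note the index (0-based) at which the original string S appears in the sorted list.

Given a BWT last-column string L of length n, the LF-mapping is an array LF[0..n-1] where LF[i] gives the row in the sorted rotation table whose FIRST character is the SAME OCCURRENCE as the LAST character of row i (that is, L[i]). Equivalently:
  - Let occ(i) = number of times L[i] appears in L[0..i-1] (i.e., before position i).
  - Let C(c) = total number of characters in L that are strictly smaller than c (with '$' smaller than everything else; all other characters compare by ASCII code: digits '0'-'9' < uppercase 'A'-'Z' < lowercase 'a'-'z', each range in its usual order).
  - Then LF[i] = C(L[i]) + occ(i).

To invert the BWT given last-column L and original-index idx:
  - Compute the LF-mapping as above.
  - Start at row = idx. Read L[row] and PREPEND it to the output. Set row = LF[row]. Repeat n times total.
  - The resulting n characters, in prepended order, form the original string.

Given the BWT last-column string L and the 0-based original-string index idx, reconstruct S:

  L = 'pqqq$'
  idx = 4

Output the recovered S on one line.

LF mapping: 1 2 3 4 0
Walk LF starting at row 4, prepending L[row]:
  step 1: row=4, L[4]='$', prepend. Next row=LF[4]=0
  step 2: row=0, L[0]='p', prepend. Next row=LF[0]=1
  step 3: row=1, L[1]='q', prepend. Next row=LF[1]=2
  step 4: row=2, L[2]='q', prepend. Next row=LF[2]=3
  step 5: row=3, L[3]='q', prepend. Next row=LF[3]=4
Reversed output: qqqp$

Answer: qqqp$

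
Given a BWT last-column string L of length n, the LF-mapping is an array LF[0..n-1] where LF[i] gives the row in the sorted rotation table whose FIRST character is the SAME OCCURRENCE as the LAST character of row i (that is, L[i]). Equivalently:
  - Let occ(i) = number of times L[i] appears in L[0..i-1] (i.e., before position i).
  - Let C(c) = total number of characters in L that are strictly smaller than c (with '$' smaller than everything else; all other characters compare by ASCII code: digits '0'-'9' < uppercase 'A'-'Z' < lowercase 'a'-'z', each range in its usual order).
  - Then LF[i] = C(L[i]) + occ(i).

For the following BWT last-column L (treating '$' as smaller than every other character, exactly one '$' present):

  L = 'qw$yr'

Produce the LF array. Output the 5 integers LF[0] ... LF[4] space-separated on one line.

Char counts: '$':1, 'q':1, 'r':1, 'w':1, 'y':1
C (first-col start): C('$')=0, C('q')=1, C('r')=2, C('w')=3, C('y')=4
L[0]='q': occ=0, LF[0]=C('q')+0=1+0=1
L[1]='w': occ=0, LF[1]=C('w')+0=3+0=3
L[2]='$': occ=0, LF[2]=C('$')+0=0+0=0
L[3]='y': occ=0, LF[3]=C('y')+0=4+0=4
L[4]='r': occ=0, LF[4]=C('r')+0=2+0=2

Answer: 1 3 0 4 2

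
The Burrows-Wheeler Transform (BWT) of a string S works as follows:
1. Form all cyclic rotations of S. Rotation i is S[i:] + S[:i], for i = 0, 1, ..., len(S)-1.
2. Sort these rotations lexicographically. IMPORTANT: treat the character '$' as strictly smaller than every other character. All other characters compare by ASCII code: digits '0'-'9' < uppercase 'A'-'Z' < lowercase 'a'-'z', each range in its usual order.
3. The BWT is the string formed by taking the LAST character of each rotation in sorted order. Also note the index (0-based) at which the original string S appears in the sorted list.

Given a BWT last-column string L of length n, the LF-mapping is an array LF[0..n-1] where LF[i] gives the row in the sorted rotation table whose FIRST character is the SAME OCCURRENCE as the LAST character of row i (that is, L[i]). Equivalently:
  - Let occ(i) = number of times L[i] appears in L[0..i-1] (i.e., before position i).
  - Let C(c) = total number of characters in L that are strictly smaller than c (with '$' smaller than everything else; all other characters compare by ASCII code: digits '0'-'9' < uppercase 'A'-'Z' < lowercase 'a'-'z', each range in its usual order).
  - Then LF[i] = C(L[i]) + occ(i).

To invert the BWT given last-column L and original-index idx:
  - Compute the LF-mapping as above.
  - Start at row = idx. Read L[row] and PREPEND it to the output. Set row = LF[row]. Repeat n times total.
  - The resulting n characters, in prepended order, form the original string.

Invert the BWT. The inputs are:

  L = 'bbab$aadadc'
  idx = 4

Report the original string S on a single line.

LF mapping: 5 6 1 7 0 2 3 9 4 10 8
Walk LF starting at row 4, prepending L[row]:
  step 1: row=4, L[4]='$', prepend. Next row=LF[4]=0
  step 2: row=0, L[0]='b', prepend. Next row=LF[0]=5
  step 3: row=5, L[5]='a', prepend. Next row=LF[5]=2
  step 4: row=2, L[2]='a', prepend. Next row=LF[2]=1
  step 5: row=1, L[1]='b', prepend. Next row=LF[1]=6
  step 6: row=6, L[6]='a', prepend. Next row=LF[6]=3
  step 7: row=3, L[3]='b', prepend. Next row=LF[3]=7
  step 8: row=7, L[7]='d', prepend. Next row=LF[7]=9
  step 9: row=9, L[9]='d', prepend. Next row=LF[9]=10
  step 10: row=10, L[10]='c', prepend. Next row=LF[10]=8
  step 11: row=8, L[8]='a', prepend. Next row=LF[8]=4
Reversed output: acddbabaab$

Answer: acddbabaab$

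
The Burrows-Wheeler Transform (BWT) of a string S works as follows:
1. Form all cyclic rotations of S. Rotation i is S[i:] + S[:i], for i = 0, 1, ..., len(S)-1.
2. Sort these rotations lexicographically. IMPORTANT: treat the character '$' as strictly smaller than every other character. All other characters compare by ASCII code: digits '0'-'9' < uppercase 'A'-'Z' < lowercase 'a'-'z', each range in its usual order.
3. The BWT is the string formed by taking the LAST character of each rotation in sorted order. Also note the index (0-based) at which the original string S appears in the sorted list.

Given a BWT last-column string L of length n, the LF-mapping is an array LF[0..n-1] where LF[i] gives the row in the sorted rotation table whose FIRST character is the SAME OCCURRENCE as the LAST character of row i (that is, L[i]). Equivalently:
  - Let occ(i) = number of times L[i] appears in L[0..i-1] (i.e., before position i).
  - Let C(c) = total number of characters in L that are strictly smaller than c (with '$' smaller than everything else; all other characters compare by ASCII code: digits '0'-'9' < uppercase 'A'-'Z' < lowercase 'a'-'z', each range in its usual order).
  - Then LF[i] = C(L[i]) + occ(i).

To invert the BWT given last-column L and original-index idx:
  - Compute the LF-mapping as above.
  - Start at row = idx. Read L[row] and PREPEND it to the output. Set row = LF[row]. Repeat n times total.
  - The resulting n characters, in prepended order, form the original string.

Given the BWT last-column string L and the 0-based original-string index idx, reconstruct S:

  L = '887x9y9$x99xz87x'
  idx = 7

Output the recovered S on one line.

LF mapping: 3 4 1 10 6 14 7 0 11 8 9 12 15 5 2 13
Walk LF starting at row 7, prepending L[row]:
  step 1: row=7, L[7]='$', prepend. Next row=LF[7]=0
  step 2: row=0, L[0]='8', prepend. Next row=LF[0]=3
  step 3: row=3, L[3]='x', prepend. Next row=LF[3]=10
  step 4: row=10, L[10]='9', prepend. Next row=LF[10]=9
  step 5: row=9, L[9]='9', prepend. Next row=LF[9]=8
  step 6: row=8, L[8]='x', prepend. Next row=LF[8]=11
  step 7: row=11, L[11]='x', prepend. Next row=LF[11]=12
  step 8: row=12, L[12]='z', prepend. Next row=LF[12]=15
  step 9: row=15, L[15]='x', prepend. Next row=LF[15]=13
  step 10: row=13, L[13]='8', prepend. Next row=LF[13]=5
  step 11: row=5, L[5]='y', prepend. Next row=LF[5]=14
  step 12: row=14, L[14]='7', prepend. Next row=LF[14]=2
  step 13: row=2, L[2]='7', prepend. Next row=LF[2]=1
  step 14: row=1, L[1]='8', prepend. Next row=LF[1]=4
  step 15: row=4, L[4]='9', prepend. Next row=LF[4]=6
  step 16: row=6, L[6]='9', prepend. Next row=LF[6]=7
Reversed output: 99877y8xzxx99x8$

Answer: 99877y8xzxx99x8$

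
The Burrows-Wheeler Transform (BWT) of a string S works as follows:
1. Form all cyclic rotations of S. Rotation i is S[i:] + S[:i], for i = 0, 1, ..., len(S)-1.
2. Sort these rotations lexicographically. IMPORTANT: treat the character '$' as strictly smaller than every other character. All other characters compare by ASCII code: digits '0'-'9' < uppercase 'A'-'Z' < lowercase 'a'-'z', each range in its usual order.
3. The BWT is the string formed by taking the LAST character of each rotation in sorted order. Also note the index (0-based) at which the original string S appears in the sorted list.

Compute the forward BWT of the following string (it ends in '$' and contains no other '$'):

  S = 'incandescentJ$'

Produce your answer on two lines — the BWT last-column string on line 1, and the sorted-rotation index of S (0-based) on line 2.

All 14 rotations (rotation i = S[i:]+S[:i]):
  rot[0] = incandescentJ$
  rot[1] = ncandescentJ$i
  rot[2] = candescentJ$in
  rot[3] = andescentJ$inc
  rot[4] = ndescentJ$inca
  rot[5] = descentJ$incan
  rot[6] = escentJ$incand
  rot[7] = scentJ$incande
  rot[8] = centJ$incandes
  rot[9] = entJ$incandesc
  rot[10] = ntJ$incandesce
  rot[11] = tJ$incandescen
  rot[12] = J$incandescent
  rot[13] = $incandescentJ
Sorted (with $ < everything):
  sorted[0] = $incandescentJ  (last char: 'J')
  sorted[1] = J$incandescent  (last char: 't')
  sorted[2] = andescentJ$inc  (last char: 'c')
  sorted[3] = candescentJ$in  (last char: 'n')
  sorted[4] = centJ$incandes  (last char: 's')
  sorted[5] = descentJ$incan  (last char: 'n')
  sorted[6] = entJ$incandesc  (last char: 'c')
  sorted[7] = escentJ$incand  (last char: 'd')
  sorted[8] = incandescentJ$  (last char: '$')
  sorted[9] = ncandescentJ$i  (last char: 'i')
  sorted[10] = ndescentJ$inca  (last char: 'a')
  sorted[11] = ntJ$incandesce  (last char: 'e')
  sorted[12] = scentJ$incande  (last char: 'e')
  sorted[13] = tJ$incandescen  (last char: 'n')
Last column: Jtcnsncd$iaeen
Original string S is at sorted index 8

Answer: Jtcnsncd$iaeen
8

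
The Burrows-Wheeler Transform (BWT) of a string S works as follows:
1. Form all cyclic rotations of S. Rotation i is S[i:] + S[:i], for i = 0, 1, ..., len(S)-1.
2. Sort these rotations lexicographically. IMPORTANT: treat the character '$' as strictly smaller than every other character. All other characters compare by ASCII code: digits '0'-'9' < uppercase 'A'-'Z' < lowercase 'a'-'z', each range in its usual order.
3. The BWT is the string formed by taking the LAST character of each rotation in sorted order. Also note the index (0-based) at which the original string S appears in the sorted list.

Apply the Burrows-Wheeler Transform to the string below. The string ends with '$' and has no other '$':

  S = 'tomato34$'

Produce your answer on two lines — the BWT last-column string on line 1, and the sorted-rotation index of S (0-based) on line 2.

Answer: 4o3motta$
8

Derivation:
All 9 rotations (rotation i = S[i:]+S[:i]):
  rot[0] = tomato34$
  rot[1] = omato34$t
  rot[2] = mato34$to
  rot[3] = ato34$tom
  rot[4] = to34$toma
  rot[5] = o34$tomat
  rot[6] = 34$tomato
  rot[7] = 4$tomato3
  rot[8] = $tomato34
Sorted (with $ < everything):
  sorted[0] = $tomato34  (last char: '4')
  sorted[1] = 34$tomato  (last char: 'o')
  sorted[2] = 4$tomato3  (last char: '3')
  sorted[3] = ato34$tom  (last char: 'm')
  sorted[4] = mato34$to  (last char: 'o')
  sorted[5] = o34$tomat  (last char: 't')
  sorted[6] = omato34$t  (last char: 't')
  sorted[7] = to34$toma  (last char: 'a')
  sorted[8] = tomato34$  (last char: '$')
Last column: 4o3motta$
Original string S is at sorted index 8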